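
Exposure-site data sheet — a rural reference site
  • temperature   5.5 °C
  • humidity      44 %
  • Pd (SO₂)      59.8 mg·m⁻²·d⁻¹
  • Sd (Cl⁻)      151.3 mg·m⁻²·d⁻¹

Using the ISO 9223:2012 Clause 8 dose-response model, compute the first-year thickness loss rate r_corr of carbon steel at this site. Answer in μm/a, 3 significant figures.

r_corr = 30.4 μm/a

carbon steel: T≤10 °C ⇒ hinge +0.150·(5.5−10) = -0.6750
  Pd branch = 1.77·Pd^0.52·e^(0.02·RH+f) = 18.23 μm/a
  Cl⁻ term: 0.102·151.3^0.62·exp(0.033·44+0.04·5.5) = 12.2
  r_corr = 18.23 + 12.2 = 30.43 μm/a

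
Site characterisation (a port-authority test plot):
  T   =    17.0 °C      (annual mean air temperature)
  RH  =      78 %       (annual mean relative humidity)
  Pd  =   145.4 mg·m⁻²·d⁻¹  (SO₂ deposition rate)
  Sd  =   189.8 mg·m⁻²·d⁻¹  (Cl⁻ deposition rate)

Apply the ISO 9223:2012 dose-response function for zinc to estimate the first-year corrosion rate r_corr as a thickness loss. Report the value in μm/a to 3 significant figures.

r_corr = 5.29 μm/a

zinc: T>10 °C ⇒ hinge -0.071·(17.0−10) = -0.4970
  Pd branch = 0.0129·Pd^0.44·e^(0.046·RH+f) = 2.538 μm/a
  Cl⁻ term: 0.0175·189.8^0.57·exp(0.008·78+0.085·17.0) = 2.756
  sum: 2.538 + 2.756 → r_corr = 5.294 μm/a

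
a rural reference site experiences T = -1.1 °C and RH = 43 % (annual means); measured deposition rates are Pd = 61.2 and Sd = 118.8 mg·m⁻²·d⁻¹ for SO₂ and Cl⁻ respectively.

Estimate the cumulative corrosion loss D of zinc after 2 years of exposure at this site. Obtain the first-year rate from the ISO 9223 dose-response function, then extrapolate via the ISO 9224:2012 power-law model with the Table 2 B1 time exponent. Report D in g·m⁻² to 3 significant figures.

zinc: temperature factor f = +0.038·(-11.1) = -0.4218
  sulphur-dioxide contribution → 0.3738 μm/a
  chloride contribution → 0.3424 μm/a
  total first-year rate 0.7161 μm/a
Power-law: D(2) = r_corr · 2^0.813
  D(2) = 0.7161 × 2^0.813 = 0.7161 × 1.757 = 1.258 μm
  Mass loss = 1.258 μm × 7.14 g/cm³ = 8.983 g·m⁻²

D(2) = 8.98 g·m⁻²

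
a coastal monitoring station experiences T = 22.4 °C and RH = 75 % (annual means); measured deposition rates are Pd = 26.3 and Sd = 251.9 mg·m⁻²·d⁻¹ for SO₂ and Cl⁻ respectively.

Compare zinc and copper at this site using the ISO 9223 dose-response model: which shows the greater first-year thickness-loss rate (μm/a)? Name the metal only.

zinc: T>10 °C ⇒ hinge -0.071·(22.4−10) = -0.8804
  sulphur-dioxide contribution → 0.7101 μm/a
  chloride contribution → 5.003 μm/a
  ⇒ r_corr(zinc) = 5.713 μm/a
copper: f(T) = -0.080·(T−10) [T>10 °C] = -0.9920
  sulphur-dioxide contribution → 0.3841 μm/a
  chloride contribution → 2.034 μm/a
  ⇒ r_corr(copper) = 2.418 μm/a
Ordering by μm/a: zinc (5.71) > copper (2.42)

zinc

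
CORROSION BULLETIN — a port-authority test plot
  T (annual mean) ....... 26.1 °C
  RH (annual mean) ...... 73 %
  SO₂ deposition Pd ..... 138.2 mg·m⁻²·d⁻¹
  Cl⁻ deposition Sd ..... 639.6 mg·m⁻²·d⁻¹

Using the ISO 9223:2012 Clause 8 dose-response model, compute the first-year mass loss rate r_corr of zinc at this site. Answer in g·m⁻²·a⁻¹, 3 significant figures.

r_corr = 89.3 g·m⁻²·a⁻¹

zinc: f(T) = -0.071·(T−10) [T>10 °C] = -1.1431
  sulphur-dioxide contribution → 1.034 μm/a
  chloride contribution → 11.47 μm/a
  ⇒ r_corr(zinc) = 12.5 μm/a
Convert to mass loss: 12.5 μm/a × 7.14 g/cm³ = 89.27 g·m⁻²·a⁻¹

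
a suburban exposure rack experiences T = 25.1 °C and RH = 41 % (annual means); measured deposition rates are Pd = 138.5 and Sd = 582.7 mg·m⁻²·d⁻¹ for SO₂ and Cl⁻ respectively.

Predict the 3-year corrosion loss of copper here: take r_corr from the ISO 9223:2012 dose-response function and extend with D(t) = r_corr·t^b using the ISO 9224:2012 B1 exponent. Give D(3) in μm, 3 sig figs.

D(3) = 1.91 μm

copper: T>10 °C ⇒ hinge -0.080·(25.1−10) = -1.2080
  sulphur-dioxide contribution → 0.06412 μm/a
  chloride contribution → 0.8562 μm/a
  ⇒ r_corr(copper) = 0.9203 μm/a
ISO 9224: D(t) = r_corr · t^b with b = 0.667 (copper, B1)
  D(3) = 0.9203 × 3^0.667 = 0.9203 × 2.081 = 1.915 μm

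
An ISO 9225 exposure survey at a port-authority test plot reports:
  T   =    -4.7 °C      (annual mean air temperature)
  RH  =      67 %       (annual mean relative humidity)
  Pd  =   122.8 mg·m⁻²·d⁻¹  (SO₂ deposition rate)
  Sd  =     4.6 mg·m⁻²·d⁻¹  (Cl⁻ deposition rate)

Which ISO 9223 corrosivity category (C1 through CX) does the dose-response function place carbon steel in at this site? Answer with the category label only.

C2

carbon steel: f(T) = +0.150·(T−10) [T≤10 °C] = -2.2050
  sulphur-dioxide contribution → 9.093 μm/a
  chloride contribution → 1.986 μm/a
  ⇒ r_corr(carbon steel) = 11.08 μm/a
ISO 9223 Table 2 (carbon steel): 1.3 < 11.1 ≤ 25 μm/a ⇒ C2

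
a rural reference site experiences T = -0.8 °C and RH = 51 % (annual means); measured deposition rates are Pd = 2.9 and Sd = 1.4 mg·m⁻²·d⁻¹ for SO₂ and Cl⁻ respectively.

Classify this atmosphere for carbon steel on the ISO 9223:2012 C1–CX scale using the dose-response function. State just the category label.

C2

carbon steel: T≤10 °C ⇒ hinge +0.150·(-0.8−10) = -1.6200
  SO₂ term: 1.77·2.9^0.52·exp(0.02·51-1.6200) = 1.69
  Sd branch = 0.102·Sd^0.62·e^(0.033·RH+0.04·T) = 0.655 μm/a
  r_corr = 1.69 + 0.655 = 2.345 μm/a
ISO 9223 Table 2 (carbon steel): 1.3 < 2.34 ≤ 25 μm/a ⇒ C2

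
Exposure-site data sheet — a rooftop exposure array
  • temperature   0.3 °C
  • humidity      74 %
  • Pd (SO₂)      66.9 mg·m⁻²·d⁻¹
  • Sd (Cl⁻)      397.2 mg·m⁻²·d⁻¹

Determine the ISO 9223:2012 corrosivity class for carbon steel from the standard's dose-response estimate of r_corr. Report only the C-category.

C4

carbon steel: T≤10 °C ⇒ hinge +0.150·(0.3−10) = -1.4550
  Pd branch = 1.77·Pd^0.52·e^(0.02·RH+f) = 16.15 μm/a
  Sd branch = 0.102·Sd^0.62·e^(0.033·RH+0.04·T) = 48.5 μm/a
  sum: 16.15 + 48.5 → r_corr = 64.65 μm/a
ISO 9223 Table 2 (carbon steel): 50 < 64.6 ≤ 80 μm/a ⇒ C4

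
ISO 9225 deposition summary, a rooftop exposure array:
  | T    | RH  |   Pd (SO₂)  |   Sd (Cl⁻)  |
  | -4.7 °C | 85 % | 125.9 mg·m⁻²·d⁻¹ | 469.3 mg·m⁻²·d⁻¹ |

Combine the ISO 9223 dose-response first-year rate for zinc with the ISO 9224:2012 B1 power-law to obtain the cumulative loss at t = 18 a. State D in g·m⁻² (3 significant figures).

zinc: temperature factor f = +0.038·(-14.7) = -0.5586
  sulphur-dioxide contribution → 3.091 μm/a
  chloride contribution → 0.7719 μm/a
  total first-year rate 3.863 μm/a
Power-law: D(18) = r_corr · 18^0.813
  D(18) = 3.863 × 18^0.813 = 3.863 × 10.48 = 40.5 μm
  Mass loss = 40.5 μm × 7.14 g/cm³ = 289.2 g·m⁻²

D(18) = 289 g·m⁻²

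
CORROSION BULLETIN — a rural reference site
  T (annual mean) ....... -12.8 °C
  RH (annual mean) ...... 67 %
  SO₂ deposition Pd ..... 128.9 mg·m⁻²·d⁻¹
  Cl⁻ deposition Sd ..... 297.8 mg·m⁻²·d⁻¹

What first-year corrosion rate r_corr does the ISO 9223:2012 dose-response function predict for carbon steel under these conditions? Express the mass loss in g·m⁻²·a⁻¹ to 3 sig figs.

carbon steel: temperature factor f = +0.150·(-22.8) = -3.4200
  SO₂ term: 1.77·128.9^0.52·exp(0.02·67-3.4200) = 2.767
  Sd branch = 0.102·Sd^0.62·e^(0.033·RH+0.04·T) = 19.07 μm/a
  r_corr = 2.767 + 19.07 = 21.83 μm/a
Convert to mass loss: 21.83 μm/a × 7.85 g/cm³ = 171.4 g·m⁻²·a⁻¹

r_corr = 171 g·m⁻²·a⁻¹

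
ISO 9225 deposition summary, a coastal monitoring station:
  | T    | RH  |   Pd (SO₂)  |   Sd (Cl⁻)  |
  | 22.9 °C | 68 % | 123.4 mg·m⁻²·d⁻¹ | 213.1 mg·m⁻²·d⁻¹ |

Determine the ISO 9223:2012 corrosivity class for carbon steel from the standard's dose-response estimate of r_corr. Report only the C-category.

C5

carbon steel: f(T) = -0.054·(T−10) [T>10 °C] = -0.6966
  Pd branch = 1.77·Pd^0.52·e^(0.02·RH+f) = 42.03 μm/a
  Cl⁻ term: 0.102·213.1^0.62·exp(0.033·68+0.04·22.9) = 66.79
  sum: 42.03 + 66.79 → r_corr = 108.8 μm/a
109 μm/a falls in (80, 200] for carbon steel → category C5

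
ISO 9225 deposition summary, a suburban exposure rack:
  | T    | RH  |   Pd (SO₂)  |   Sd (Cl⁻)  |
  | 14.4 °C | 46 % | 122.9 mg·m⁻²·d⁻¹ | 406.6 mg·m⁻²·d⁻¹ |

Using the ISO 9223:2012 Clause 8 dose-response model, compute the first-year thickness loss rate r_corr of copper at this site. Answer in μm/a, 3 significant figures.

copper: temperature factor f = -0.080·(4.4) = -0.3520
  sulphur-dioxide contribution → 0.1965 μm/a
  chloride contribution → 0.5506 μm/a
  total first-year rate 0.7471 μm/a

r_corr = 0.747 μm/a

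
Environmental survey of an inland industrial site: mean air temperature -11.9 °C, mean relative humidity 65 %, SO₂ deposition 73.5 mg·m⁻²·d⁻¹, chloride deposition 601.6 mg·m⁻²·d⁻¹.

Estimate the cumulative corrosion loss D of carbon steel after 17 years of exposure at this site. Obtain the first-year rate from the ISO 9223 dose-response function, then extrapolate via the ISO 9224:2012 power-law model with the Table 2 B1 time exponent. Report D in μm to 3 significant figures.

carbon steel: f(T) = +0.150·(T−10) [T≤10 °C] = -3.2850
  sulphur-dioxide contribution → 2.272 μm/a
  chloride contribution → 28.62 μm/a
  total first-year rate 30.89 μm/a
Long-term exponent b (ISO 9224 Table 2, B1) = 0.523
  D(17) = 30.89 × 17^0.523 = 30.89 × 4.401 = 135.9 μm

D(17) = 136 μm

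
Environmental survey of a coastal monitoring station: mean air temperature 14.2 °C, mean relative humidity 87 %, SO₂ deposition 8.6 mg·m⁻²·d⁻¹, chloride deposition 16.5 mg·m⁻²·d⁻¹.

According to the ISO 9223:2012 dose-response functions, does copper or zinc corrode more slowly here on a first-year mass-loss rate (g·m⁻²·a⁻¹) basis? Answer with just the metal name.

copper: T>10 °C ⇒ hinge -0.080·(14.2−10) = -0.3360
  sulphur-dioxide contribution → 1.123 μm/a
  chloride contribution → 1.004 μm/a
  ⇒ r_corr(copper) = 2.128 μm/a
  mass loss = 2.128 μm/a × 8.96 g/cm³ = 19.06 g·m⁻²·a⁻¹
zinc: f(T) = -0.071·(T−10) [T>10 °C] = -0.2982
  sulphur-dioxide contribution → 1.35 μm/a
  chloride contribution → 0.5801 μm/a
  ⇒ r_corr(zinc) = 1.93 μm/a
  mass loss = 1.93 μm/a × 7.14 g/cm³ = 13.78 g·m⁻²·a⁻¹
Ordering by g·m⁻²·a⁻¹: copper (19.1) > zinc (13.8)

zinc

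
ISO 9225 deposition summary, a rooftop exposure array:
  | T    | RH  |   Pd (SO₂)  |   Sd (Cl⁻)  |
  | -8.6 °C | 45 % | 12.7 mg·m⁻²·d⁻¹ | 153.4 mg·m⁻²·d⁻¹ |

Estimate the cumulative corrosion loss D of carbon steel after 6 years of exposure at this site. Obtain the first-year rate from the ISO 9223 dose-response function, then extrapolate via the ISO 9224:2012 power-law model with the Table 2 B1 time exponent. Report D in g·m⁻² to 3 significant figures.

carbon steel: f(T) = +0.150·(T−10) [T≤10 °C] = -2.7900
  SO₂ term: 1.77·12.7^0.52·exp(0.02·45-2.7900) = 1.003
  Cl⁻ term: 0.102·153.4^0.62·exp(0.033·45+0.04·-8.6) = 7.233
  r_corr = 1.003 + 7.233 = 8.236 μm/a
ISO 9224: D(t) = r_corr · t^b with b = 0.523 (carbon steel, B1)
  D(6) = 8.236 × 6^0.523 = 8.236 × 2.553 = 21.02 μm
  Mass loss = 21.02 μm × 7.85 g/cm³ = 165 g·m⁻²

D(6) = 165 g·m⁻²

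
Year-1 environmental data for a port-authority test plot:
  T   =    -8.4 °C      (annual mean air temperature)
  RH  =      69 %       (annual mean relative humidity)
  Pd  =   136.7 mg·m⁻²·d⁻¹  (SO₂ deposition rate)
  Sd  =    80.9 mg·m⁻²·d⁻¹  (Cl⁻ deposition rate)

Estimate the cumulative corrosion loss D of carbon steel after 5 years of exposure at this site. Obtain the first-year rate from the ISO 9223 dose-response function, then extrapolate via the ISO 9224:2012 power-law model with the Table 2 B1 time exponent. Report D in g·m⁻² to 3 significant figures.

D(5) = 302 g·m⁻²

carbon steel: f(T) = +0.150·(T−10) [T≤10 °C] = -2.7600
  sulphur-dioxide contribution → 5.744 μm/a
  chloride contribution → 10.83 μm/a
  ⇒ r_corr(carbon steel) = 16.57 μm/a
Power-law: D(5) = r_corr · 5^0.523
  D(5) = 16.57 × 5^0.523 = 16.57 × 2.32 = 38.45 μm
  Mass loss = 38.45 μm × 7.85 g/cm³ = 301.8 g·m⁻²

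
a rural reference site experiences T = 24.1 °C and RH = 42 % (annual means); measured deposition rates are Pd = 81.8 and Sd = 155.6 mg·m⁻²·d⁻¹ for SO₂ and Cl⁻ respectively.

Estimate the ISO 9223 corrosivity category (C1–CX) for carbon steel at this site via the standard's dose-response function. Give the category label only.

C3

carbon steel: f(T) = -0.054·(T−10) [T>10 °C] = -0.7614
  SO₂ term: 1.77·81.8^0.52·exp(0.02·42-0.7614) = 18.91
  Sd branch = 0.102·Sd^0.62·e^(0.033·RH+0.04·T) = 24.45 μm/a
  sum: 18.91 + 24.45 → r_corr = 43.36 μm/a
Category bounds: 25…50 μm/a bracket r_corr ⇒ C3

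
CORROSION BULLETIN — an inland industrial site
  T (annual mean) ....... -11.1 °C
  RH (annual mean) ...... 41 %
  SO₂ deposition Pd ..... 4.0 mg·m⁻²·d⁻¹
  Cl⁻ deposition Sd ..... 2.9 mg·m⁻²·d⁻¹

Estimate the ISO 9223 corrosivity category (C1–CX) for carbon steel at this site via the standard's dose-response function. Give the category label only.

C1

carbon steel: temperature factor f = +0.150·(-21.1) = -3.1650
  SO₂ term: 1.77·4.0^0.52·exp(0.02·41-3.1650) = 0.3488
  Sd branch = 0.102·Sd^0.62·e^(0.033·RH+0.04·T) = 0.4898 μm/a
  r_corr = 0.3488 + 0.4898 = 0.8387 μm/a
Category bounds: 0…1.3 μm/a bracket r_corr ⇒ C1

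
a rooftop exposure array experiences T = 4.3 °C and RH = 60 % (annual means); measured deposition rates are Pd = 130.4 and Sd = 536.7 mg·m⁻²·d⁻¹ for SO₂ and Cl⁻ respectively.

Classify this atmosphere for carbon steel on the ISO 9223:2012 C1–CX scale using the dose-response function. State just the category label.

carbon steel: T≤10 °C ⇒ hinge +0.150·(4.3−10) = -0.8550
  SO₂ term: 1.77·130.4^0.52·exp(0.02·60-0.8550) = 31.46
  Cl⁻ term: 0.102·536.7^0.62·exp(0.033·60+0.04·4.3) = 43.22
  sum: 31.46 + 43.22 → r_corr = 74.67 μm/a
ISO 9223 Table 2 (carbon steel): 50 < 74.7 ≤ 80 μm/a ⇒ C4

C4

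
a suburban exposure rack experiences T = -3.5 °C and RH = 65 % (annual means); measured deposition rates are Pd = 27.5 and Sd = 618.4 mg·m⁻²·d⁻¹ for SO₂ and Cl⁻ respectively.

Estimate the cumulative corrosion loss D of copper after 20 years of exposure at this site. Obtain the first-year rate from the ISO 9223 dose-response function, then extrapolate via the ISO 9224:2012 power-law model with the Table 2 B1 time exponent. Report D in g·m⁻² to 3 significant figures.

D(20) = 40.6 g·m⁻²

copper: T≤10 °C ⇒ hinge +0.126·(-3.5−10) = -1.7010
  SO₂ term: 0.0053·27.5^0.26·exp(0.059·65-1.7010) = 0.106
  Sd branch = 0.01025·Sd^0.27·e^(0.036·RH+0.049·T) = 0.5083 μm/a
  sum: 0.106 + 0.5083 → r_corr = 0.6143 μm/a
ISO 9224: D(t) = r_corr · t^b with b = 0.667 (copper, B1)
  D(20) = 0.6143 × 20^0.667 = 0.6143 × 7.375 = 4.531 μm
  Mass loss = 4.531 μm × 8.96 g/cm³ = 40.6 g·m⁻²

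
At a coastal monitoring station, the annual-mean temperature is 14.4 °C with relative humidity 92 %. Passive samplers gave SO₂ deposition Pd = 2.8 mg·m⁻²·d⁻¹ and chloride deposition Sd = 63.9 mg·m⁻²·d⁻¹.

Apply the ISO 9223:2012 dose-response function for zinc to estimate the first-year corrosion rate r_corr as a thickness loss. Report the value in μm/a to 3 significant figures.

zinc: T>10 °C ⇒ hinge -0.071·(14.4−10) = -0.3124
  sulphur-dioxide contribution → 1.022 μm/a
  chloride contribution → 1.329 μm/a
  ⇒ r_corr(zinc) = 2.351 μm/a

r_corr = 2.35 μm/a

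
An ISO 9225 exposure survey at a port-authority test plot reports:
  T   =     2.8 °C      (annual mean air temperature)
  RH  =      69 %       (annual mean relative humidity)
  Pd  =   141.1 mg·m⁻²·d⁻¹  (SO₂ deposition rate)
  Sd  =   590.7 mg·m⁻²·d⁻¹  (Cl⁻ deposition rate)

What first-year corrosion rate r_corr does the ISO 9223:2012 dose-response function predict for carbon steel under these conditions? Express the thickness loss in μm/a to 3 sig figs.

r_corr = 89.5 μm/a

carbon steel: f(T) = +0.150·(T−10) [T≤10 °C] = -1.0800
  Pd branch = 1.77·Pd^0.52·e^(0.02·RH+f) = 31.33 μm/a
  Sd branch = 0.102·Sd^0.62·e^(0.033·RH+0.04·T) = 58.13 μm/a
  r_corr = 31.33 + 58.13 = 89.46 μm/a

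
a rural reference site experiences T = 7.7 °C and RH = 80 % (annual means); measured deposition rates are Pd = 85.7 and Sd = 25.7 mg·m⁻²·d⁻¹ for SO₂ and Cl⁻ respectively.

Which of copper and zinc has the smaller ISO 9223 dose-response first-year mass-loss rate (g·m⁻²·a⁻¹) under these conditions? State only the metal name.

copper

copper: T≤10 °C ⇒ hinge +0.126·(7.7−10) = -0.2898
  SO₂ term: 0.0053·85.7^0.26·exp(0.059·80-0.2898) = 1.415
  Sd branch = 0.01025·Sd^0.27·e^(0.036·RH+0.049·T) = 0.6398 μm/a
  r_corr = 1.415 + 0.6398 = 2.055 μm/a
  mass loss = 2.055 μm/a × 8.96 g/cm³ = 18.41 g·m⁻²·a⁻¹
zinc: f(T) = +0.038·(T−10) [T≤10 °C] = -0.0874
  SO₂ term: 0.0129·85.7^0.44·exp(0.046·80-0.0874) = 3.322
  Sd branch = 0.0175·Sd^0.57·e^(0.008·RH+0.085·T) = 0.4063 μm/a
  r_corr = 3.322 + 0.4063 = 3.728 μm/a
  mass loss = 3.728 μm/a × 7.14 g/cm³ = 26.62 g·m⁻²·a⁻¹
Ordering by g·m⁻²·a⁻¹: zinc (26.6) > copper (18.4)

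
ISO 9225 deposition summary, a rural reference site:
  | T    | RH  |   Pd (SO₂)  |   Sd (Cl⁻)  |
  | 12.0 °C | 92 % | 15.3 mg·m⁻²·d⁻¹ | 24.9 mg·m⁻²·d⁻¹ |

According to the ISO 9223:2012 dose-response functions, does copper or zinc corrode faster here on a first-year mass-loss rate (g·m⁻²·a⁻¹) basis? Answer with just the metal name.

copper: temperature factor f = -0.080·(2.0) = -0.1600
  Pd branch = 0.0053·Pd^0.26·e^(0.059·RH+f) = 2.09 μm/a
  Sd branch = 0.01025·Sd^0.27·e^(0.036·RH+0.049·T) = 1.206 μm/a
  sum: 2.09 + 1.206 → r_corr = 3.296 μm/a
  mass loss = 3.296 μm/a × 8.96 g/cm³ = 29.54 g·m⁻²·a⁻¹
zinc: temperature factor f = -0.071·(2.0) = -0.1420
  SO₂ term: 0.0129·15.3^0.44·exp(0.046·92-0.1420) = 2.559
  Sd branch = 0.0175·Sd^0.57·e^(0.008·RH+0.085·T) = 0.6331 μm/a
  sum: 2.559 + 0.6331 → r_corr = 3.192 μm/a
  mass loss = 3.192 μm/a × 7.14 g/cm³ = 22.79 g·m⁻²·a⁻¹
Ordering by g·m⁻²·a⁻¹: copper (29.5) > zinc (22.8)

copper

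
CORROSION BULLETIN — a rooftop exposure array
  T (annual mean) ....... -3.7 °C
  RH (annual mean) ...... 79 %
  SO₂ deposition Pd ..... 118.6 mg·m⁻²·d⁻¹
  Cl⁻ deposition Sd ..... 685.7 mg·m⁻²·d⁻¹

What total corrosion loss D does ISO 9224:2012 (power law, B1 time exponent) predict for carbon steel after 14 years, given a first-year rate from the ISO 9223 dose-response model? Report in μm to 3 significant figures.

carbon steel: f(T) = +0.150·(T−10) [T≤10 °C] = -2.0550
  sulphur-dioxide contribution → 13.19 μm/a
  chloride contribution → 68.38 μm/a
  total first-year rate 81.57 μm/a
Long-term exponent b (ISO 9224 Table 2, B1) = 0.523
  D(14) = 81.57 × 14^0.523 = 81.57 × 3.976 = 324.3 μm

D(14) = 324 μm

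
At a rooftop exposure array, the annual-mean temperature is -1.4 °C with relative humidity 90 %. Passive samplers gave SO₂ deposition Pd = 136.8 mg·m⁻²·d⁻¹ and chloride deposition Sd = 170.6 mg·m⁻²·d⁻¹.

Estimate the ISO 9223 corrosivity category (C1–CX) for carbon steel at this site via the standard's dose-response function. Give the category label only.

C4

carbon steel: T≤10 °C ⇒ hinge +0.150·(-1.4−10) = -1.7100
  Pd branch = 1.77·Pd^0.52·e^(0.02·RH+f) = 24.99 μm/a
  Cl⁻ term: 0.102·170.6^0.62·exp(0.033·90+0.04·-1.4) = 45.49
  sum: 24.99 + 45.49 → r_corr = 70.49 μm/a
ISO 9223 Table 2 (carbon steel): 50 < 70.5 ≤ 80 μm/a ⇒ C4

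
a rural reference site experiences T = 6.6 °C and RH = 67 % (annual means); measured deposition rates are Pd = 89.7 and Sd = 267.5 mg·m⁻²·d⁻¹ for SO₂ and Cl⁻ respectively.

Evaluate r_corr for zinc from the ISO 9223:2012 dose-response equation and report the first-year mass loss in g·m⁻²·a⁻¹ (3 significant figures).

zinc: T≤10 °C ⇒ hinge +0.038·(6.6−10) = -0.1292
  sulphur-dioxide contribution → 1.787 μm/a
  chloride contribution → 1.268 μm/a
  ⇒ r_corr(zinc) = 3.055 μm/a
Convert to mass loss: 3.055 μm/a × 7.14 g/cm³ = 21.81 g·m⁻²·a⁻¹

r_corr = 21.8 g·m⁻²·a⁻¹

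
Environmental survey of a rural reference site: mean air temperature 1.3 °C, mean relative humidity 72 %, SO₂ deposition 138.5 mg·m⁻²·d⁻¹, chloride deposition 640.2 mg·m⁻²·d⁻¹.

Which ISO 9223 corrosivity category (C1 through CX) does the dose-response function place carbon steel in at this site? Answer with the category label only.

carbon steel: T≤10 °C ⇒ hinge +0.150·(1.3−10) = -1.3050
  SO₂ term: 1.77·138.5^0.52·exp(0.02·72-1.3050) = 26.31
  Sd branch = 0.102·Sd^0.62·e^(0.033·RH+0.04·T) = 63.53 μm/a
  sum: 26.31 + 63.53 → r_corr = 89.84 μm/a
Category bounds: 80…200 μm/a bracket r_corr ⇒ C5

C5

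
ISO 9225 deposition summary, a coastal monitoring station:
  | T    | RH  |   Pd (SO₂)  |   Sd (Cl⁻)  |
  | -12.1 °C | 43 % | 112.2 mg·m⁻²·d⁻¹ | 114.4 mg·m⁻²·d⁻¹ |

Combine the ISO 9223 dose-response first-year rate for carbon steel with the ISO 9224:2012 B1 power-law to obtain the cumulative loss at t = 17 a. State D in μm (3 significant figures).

carbon steel: temperature factor f = +0.150·(-22.1) = -3.3150
  sulphur-dioxide contribution → 1.769 μm/a
  chloride contribution → 4.908 μm/a
  ⇒ r_corr(carbon steel) = 6.677 μm/a
Power-law: D(17) = r_corr · 17^0.523
  D(17) = 6.677 × 17^0.523 = 6.677 × 4.401 = 29.38 μm

D(17) = 29.4 μm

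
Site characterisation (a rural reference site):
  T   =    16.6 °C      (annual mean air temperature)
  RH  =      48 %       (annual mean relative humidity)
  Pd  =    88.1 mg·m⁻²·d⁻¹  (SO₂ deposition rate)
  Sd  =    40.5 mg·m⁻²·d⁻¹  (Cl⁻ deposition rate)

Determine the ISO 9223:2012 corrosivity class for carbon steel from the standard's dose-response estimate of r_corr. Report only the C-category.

carbon steel: f(T) = -0.054·(T−10) [T>10 °C] = -0.3564
  Pd branch = 1.77·Pd^0.52·e^(0.02·RH+f) = 33.23 μm/a
  Cl⁻ term: 0.102·40.5^0.62·exp(0.033·48+0.04·16.6) = 9.583
  r_corr = 33.23 + 9.583 = 42.81 μm/a
42.8 μm/a falls in (25, 50] for carbon steel → category C3

C3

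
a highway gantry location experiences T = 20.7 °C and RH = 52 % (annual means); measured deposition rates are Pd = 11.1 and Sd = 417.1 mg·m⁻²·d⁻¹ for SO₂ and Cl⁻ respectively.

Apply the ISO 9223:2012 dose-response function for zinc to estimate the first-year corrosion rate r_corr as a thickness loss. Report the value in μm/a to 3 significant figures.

r_corr = 4.99 μm/a

zinc: temperature factor f = -0.071·(10.7) = -0.7597
  sulphur-dioxide contribution → 0.1903 μm/a
  chloride contribution → 4.802 μm/a
  ⇒ r_corr(zinc) = 4.992 μm/a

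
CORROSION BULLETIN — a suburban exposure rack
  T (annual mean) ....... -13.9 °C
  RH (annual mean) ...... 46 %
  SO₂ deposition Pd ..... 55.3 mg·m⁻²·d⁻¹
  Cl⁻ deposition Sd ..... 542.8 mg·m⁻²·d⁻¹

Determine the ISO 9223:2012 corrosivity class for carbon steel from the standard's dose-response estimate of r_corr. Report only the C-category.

carbon steel: f(T) = +0.150·(T−10) [T≤10 °C] = -3.5850
  Pd branch = 1.77·Pd^0.52·e^(0.02·RH+f) = 0.9926 μm/a
  Sd branch = 0.102·Sd^0.62·e^(0.033·RH+0.04·T) = 13.24 μm/a
  sum: 0.9926 + 13.24 → r_corr = 14.23 μm/a
Category bounds: 1.3…25 μm/a bracket r_corr ⇒ C2

C2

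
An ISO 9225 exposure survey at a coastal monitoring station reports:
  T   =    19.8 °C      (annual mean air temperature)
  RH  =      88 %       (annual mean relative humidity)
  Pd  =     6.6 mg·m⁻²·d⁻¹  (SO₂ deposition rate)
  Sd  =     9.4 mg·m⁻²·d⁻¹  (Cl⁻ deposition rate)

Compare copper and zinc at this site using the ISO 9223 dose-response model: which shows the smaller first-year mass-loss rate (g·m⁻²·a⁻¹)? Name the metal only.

copper: f(T) = -0.080·(T−10) [T>10 °C] = -0.7840
  sulphur-dioxide contribution → 0.7108 μm/a
  chloride contribution → 1.177 μm/a
  ⇒ r_corr(copper) = 1.887 μm/a
  mass loss = 1.887 μm/a × 8.96 g/cm³ = 16.91 g·m⁻²·a⁻¹
zinc: temperature factor f = -0.071·(9.8) = -0.6958
  sulphur-dioxide contribution → 0.8453 μm/a
  chloride contribution → 0.6829 μm/a
  ⇒ r_corr(zinc) = 1.528 μm/a
  mass loss = 1.528 μm/a × 7.14 g/cm³ = 10.91 g·m⁻²·a⁻¹
Ordering by g·m⁻²·a⁻¹: copper (16.9) > zinc (10.9)

zinc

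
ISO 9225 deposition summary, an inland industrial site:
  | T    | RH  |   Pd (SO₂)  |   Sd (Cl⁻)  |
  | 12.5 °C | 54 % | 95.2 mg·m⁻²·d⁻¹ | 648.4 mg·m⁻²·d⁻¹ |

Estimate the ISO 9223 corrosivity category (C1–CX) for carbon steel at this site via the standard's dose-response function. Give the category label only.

carbon steel: temperature factor f = -0.054·(2.5) = -0.1350
  SO₂ term: 1.77·95.2^0.52·exp(0.02·54-0.1350) = 48.67
  Cl⁻ term: 0.102·648.4^0.62·exp(0.033·54+0.04·12.5) = 55.34
  r_corr = 48.67 + 55.34 = 104 μm/a
Category bounds: 80…200 μm/a bracket r_corr ⇒ C5

C5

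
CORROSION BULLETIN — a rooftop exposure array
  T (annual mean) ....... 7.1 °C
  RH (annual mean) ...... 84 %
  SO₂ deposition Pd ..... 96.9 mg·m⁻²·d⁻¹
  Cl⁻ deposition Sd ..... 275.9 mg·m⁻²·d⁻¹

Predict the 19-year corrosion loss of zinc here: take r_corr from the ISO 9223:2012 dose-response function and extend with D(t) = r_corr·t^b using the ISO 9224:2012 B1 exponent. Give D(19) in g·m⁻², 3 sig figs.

D(19) = 443 g·m⁻²

zinc: temperature factor f = +0.038·(-2.9) = -0.1102
  sulphur-dioxide contribution → 4.119 μm/a
  chloride contribution → 1.542 μm/a
  ⇒ r_corr(zinc) = 5.662 μm/a
ISO 9224: D(t) = r_corr · t^b with b = 0.813 (zinc, B1)
  D(19) = 5.662 × 19^0.813 = 5.662 × 10.96 = 62.03 μm
  Mass loss = 62.03 μm × 7.14 g/cm³ = 442.9 g·m⁻²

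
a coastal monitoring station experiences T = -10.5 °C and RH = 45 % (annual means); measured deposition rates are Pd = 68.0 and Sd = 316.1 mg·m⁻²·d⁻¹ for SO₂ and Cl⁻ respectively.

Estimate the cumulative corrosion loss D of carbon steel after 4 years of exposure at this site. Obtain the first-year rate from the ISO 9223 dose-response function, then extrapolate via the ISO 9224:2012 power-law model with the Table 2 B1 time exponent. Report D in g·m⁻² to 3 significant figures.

D(4) = 199 g·m⁻²

carbon steel: f(T) = +0.150·(T−10) [T≤10 °C] = -3.0750
  sulphur-dioxide contribution → 1.804 μm/a
  chloride contribution → 10.5 μm/a
  ⇒ r_corr(carbon steel) = 12.3 μm/a
ISO 9224: D(t) = r_corr · t^b with b = 0.523 (carbon steel, B1)
  D(4) = 12.3 × 4^0.523 = 12.3 × 2.065 = 25.4 μm
  Mass loss = 25.4 μm × 7.85 g/cm³ = 199.4 g·m⁻²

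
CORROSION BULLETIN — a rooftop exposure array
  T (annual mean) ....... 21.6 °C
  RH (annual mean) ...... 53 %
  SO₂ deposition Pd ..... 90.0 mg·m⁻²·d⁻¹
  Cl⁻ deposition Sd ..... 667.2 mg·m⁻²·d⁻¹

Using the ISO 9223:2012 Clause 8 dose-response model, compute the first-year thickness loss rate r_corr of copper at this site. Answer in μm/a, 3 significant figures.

r_corr = 1.31 μm/a

copper: T>10 °C ⇒ hinge -0.080·(21.6−10) = -0.9280
  Pd branch = 0.0053·Pd^0.26·e^(0.059·RH+f) = 0.154 μm/a
  Cl⁻ term: 0.01025·667.2^0.27·exp(0.036·53+0.049·21.6) = 1.152
  r_corr = 0.154 + 1.152 = 1.306 μm/a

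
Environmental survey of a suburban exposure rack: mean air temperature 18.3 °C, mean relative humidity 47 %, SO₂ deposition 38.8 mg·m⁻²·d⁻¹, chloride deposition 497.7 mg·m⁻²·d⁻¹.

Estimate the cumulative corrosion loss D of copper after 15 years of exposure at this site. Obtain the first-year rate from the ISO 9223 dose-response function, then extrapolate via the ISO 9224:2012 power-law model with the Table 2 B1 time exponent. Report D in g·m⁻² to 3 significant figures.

D(15) = 46.0 g·m⁻²

copper: temperature factor f = -0.080·(8.3) = -0.6640
  sulphur-dioxide contribution → 0.1131 μm/a
  chloride contribution → 0.7297 μm/a
  total first-year rate 0.8428 μm/a
Power-law: D(15) = r_corr · 15^0.667
  D(15) = 0.8428 × 15^0.667 = 0.8428 × 6.088 = 5.131 μm
  Mass loss = 5.131 μm × 8.96 g/cm³ = 45.97 g·m⁻²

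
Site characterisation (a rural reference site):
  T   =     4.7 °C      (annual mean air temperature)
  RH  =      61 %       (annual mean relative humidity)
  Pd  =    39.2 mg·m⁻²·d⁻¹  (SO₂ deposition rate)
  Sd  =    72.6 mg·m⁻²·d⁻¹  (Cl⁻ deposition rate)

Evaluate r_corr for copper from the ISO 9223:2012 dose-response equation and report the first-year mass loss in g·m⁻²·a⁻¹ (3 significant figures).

r_corr = 5.62 g·m⁻²·a⁻¹

copper: T≤10 °C ⇒ hinge +0.126·(4.7−10) = -0.6678
  Pd branch = 0.0053·Pd^0.26·e^(0.059·RH+f) = 0.2579 μm/a
  Cl⁻ term: 0.01025·72.6^0.27·exp(0.036·61+0.049·4.7) = 0.3689
  sum: 0.2579 + 0.3689 → r_corr = 0.6268 μm/a
Convert to mass loss: 0.6268 μm/a × 8.96 g/cm³ = 5.617 g·m⁻²·a⁻¹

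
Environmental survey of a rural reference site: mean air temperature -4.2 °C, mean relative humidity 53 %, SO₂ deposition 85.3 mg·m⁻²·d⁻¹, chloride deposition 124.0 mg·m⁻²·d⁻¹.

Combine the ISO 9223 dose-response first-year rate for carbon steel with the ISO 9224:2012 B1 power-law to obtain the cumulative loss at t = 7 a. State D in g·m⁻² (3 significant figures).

carbon steel: temperature factor f = +0.150·(-14.2) = -2.1300
  SO₂ term: 1.77·85.3^0.52·exp(0.02·53-2.1300) = 6.129
  Cl⁻ term: 0.102·124.0^0.62·exp(0.033·53+0.04·-4.2) = 9.843
  sum: 6.129 + 9.843 → r_corr = 15.97 μm/a
ISO 9224: D(t) = r_corr · t^b with b = 0.523 (carbon steel, B1)
  D(7) = 15.97 × 7^0.523 = 15.97 × 2.767 = 44.19 μm
  Mass loss = 44.19 μm × 7.85 g/cm³ = 346.9 g·m⁻²

D(7) = 347 g·m⁻²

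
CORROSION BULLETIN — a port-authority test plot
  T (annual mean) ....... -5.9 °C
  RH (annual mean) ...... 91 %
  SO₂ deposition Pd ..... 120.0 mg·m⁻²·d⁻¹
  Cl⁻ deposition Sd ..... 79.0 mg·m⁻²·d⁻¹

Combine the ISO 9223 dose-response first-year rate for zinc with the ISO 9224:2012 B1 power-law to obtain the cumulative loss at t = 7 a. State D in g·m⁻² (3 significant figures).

D(7) = 142 g·m⁻²

zinc: T≤10 °C ⇒ hinge +0.038·(-5.9−10) = -0.6042
  SO₂ term: 0.0129·120.0^0.44·exp(0.046·91-0.6042) = 3.811
  Sd branch = 0.0175·Sd^0.57·e^(0.008·RH+0.085·T) = 0.2649 μm/a
  sum: 3.811 + 0.2649 → r_corr = 4.075 μm/a
ISO 9224: D(t) = r_corr · t^b with b = 0.813 (zinc, B1)
  D(7) = 4.075 × 7^0.813 = 4.075 × 4.865 = 19.83 μm
  Mass loss = 19.83 μm × 7.14 g/cm³ = 141.6 g·m⁻²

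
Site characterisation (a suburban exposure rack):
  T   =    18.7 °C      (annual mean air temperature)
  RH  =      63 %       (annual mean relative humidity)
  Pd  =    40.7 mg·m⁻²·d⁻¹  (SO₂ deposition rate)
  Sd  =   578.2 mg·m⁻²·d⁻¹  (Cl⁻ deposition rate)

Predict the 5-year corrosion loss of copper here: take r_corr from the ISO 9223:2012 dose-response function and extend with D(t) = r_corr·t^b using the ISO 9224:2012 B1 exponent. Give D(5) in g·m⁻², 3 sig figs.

copper: temperature factor f = -0.080·(8.7) = -0.6960
  Pd branch = 0.0053·Pd^0.26·e^(0.059·RH+f) = 0.285 μm/a
  Cl⁻ term: 0.01025·578.2^0.27·exp(0.036·63+0.049·18.7) = 1.379
  r_corr = 0.285 + 1.379 = 1.663 μm/a
Long-term exponent b (ISO 9224 Table 2, B1) = 0.667
  D(5) = 1.663 × 5^0.667 = 1.663 × 2.926 = 4.867 μm
  Mass loss = 4.867 μm × 8.96 g/cm³ = 43.6 g·m⁻²

D(5) = 43.6 g·m⁻²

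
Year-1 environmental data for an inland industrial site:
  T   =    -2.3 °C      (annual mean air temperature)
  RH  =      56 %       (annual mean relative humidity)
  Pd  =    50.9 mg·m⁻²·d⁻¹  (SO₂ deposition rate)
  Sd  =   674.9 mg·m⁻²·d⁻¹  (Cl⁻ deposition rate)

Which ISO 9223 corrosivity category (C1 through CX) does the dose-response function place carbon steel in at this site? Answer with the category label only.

carbon steel: f(T) = +0.150·(T−10) [T≤10 °C] = -1.8450
  SO₂ term: 1.77·50.9^0.52·exp(0.02·56-1.8450) = 6.616
  Cl⁻ term: 0.102·674.9^0.62·exp(0.033·56+0.04·-2.3) = 33.52
  sum: 6.616 + 33.52 → r_corr = 40.14 μm/a
Category bounds: 25…50 μm/a bracket r_corr ⇒ C3

C3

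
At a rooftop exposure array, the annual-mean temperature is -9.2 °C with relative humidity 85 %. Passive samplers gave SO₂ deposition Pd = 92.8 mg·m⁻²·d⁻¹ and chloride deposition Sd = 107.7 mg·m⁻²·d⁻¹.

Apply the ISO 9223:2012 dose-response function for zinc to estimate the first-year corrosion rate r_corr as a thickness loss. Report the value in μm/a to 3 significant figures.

r_corr = 2.51 μm/a

zinc: temperature factor f = +0.038·(-19.2) = -0.7296
  SO₂ term: 0.0129·92.8^0.44·exp(0.046·85-0.7296) = 2.278
  Sd branch = 0.0175·Sd^0.57·e^(0.008·RH+0.085·T) = 0.2276 μm/a
  r_corr = 2.278 + 0.2276 = 2.505 μm/a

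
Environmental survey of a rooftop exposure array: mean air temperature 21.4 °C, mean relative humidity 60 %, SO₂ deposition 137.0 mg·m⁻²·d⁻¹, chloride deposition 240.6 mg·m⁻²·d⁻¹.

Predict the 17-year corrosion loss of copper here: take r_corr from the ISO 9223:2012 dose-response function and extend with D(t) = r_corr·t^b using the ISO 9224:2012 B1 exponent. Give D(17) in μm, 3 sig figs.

D(17) = 9.12 μm

copper: f(T) = -0.080·(T−10) [T>10 °C] = -0.9120
  SO₂ term: 0.0053·137.0^0.26·exp(0.059·60-0.9120) = 0.2637
  Cl⁻ term: 0.01025·240.6^0.27·exp(0.036·60+0.049·21.4) = 1.115
  sum: 0.2637 + 1.115 → r_corr = 1.378 μm/a
Long-term exponent b (ISO 9224 Table 2, B1) = 0.667
  D(17) = 1.378 × 17^0.667 = 1.378 × 6.618 = 9.122 μm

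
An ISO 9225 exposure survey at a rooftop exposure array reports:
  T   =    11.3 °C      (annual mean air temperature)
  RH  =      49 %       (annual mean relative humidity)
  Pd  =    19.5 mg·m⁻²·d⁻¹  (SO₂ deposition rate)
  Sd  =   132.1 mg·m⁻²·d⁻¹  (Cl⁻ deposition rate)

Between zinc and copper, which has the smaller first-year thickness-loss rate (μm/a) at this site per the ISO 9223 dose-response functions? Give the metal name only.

zinc: T>10 °C ⇒ hinge -0.071·(11.3−10) = -0.0923
  SO₂ term: 0.0129·19.5^0.44·exp(0.046·49-0.0923) = 0.414
  Sd branch = 0.0175·Sd^0.57·e^(0.008·RH+0.085·T) = 1.095 μm/a
  sum: 0.414 + 1.095 → r_corr = 1.509 μm/a
copper: T>10 °C ⇒ hinge -0.080·(11.3−10) = -0.1040
  Pd branch = 0.0053·Pd^0.26·e^(0.059·RH+f) = 0.1862 μm/a
  Sd branch = 0.01025·Sd^0.27·e^(0.036·RH+0.049·T) = 0.389 μm/a
  sum: 0.1862 + 0.389 → r_corr = 0.5752 μm/a
Ordering by μm/a: zinc (1.51) > copper (0.575)

copper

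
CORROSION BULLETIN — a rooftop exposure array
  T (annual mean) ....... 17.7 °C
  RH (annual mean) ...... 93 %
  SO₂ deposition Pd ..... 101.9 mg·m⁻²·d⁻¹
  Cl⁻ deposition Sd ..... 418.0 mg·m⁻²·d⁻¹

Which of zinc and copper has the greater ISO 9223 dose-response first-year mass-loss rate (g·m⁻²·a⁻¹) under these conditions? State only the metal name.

zinc: temperature factor f = -0.071·(7.7) = -0.5467
  sulphur-dioxide contribution → 4.118 μm/a
  chloride contribution → 5.172 μm/a
  ⇒ r_corr(zinc) = 9.289 μm/a
  mass loss = 9.289 μm/a × 7.14 g/cm³ = 66.33 g·m⁻²·a⁻¹
copper: f(T) = -0.080·(T−10) [T>10 °C] = -0.6160
  sulphur-dioxide contribution → 2.301 μm/a
  chloride contribution → 3.541 μm/a
  total first-year rate 5.842 μm/a
  mass loss = 5.842 μm/a × 8.96 g/cm³ = 52.34 g·m⁻²·a⁻¹
Ordering by g·m⁻²·a⁻¹: zinc (66.3) > copper (52.3)

zinc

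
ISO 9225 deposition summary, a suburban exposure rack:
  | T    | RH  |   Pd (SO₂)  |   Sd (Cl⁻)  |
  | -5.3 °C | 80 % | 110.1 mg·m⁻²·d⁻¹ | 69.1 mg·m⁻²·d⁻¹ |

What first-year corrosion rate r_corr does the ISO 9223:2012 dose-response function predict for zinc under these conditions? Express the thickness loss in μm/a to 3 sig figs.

r_corr = 2.50 μm/a

zinc: temperature factor f = +0.038·(-15.3) = -0.5814
  sulphur-dioxide contribution → 2.263 μm/a
  chloride contribution → 0.2365 μm/a
  ⇒ r_corr(zinc) = 2.499 μm/a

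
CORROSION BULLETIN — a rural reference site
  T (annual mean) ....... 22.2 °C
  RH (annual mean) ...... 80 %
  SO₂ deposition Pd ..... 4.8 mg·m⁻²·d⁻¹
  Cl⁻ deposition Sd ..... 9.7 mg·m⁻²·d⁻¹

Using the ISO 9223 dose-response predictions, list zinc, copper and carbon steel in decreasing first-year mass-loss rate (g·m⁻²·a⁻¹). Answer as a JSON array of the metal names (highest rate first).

["carbon steel", "copper", "zinc"]

zinc: temperature factor f = -0.071·(12.2) = -0.8662
  Pd branch = 0.0129·Pd^0.44·e^(0.046·RH+f) = 0.4289 μm/a
  Cl⁻ term: 0.0175·9.7^0.57·exp(0.008·80+0.085·22.2) = 0.7998
  r_corr = 0.4289 + 0.7998 = 1.229 μm/a
  mass loss = 1.229 μm/a × 7.14 g/cm³ = 8.773 g·m⁻²·a⁻¹
copper: temperature factor f = -0.080·(12.2) = -0.9760
  SO₂ term: 0.0053·4.8^0.26·exp(0.059·80-0.9760) = 0.3368
  Sd branch = 0.01025·Sd^0.27·e^(0.036·RH+0.049·T) = 1.001 μm/a
  r_corr = 0.3368 + 1.001 = 1.338 μm/a
  mass loss = 1.338 μm/a × 8.96 g/cm³ = 11.99 g·m⁻²·a⁻¹
carbon steel: T>10 °C ⇒ hinge -0.054·(22.2−10) = -0.6588
  SO₂ term: 1.77·4.8^0.52·exp(0.02·80-0.6588) = 10.26
  Sd branch = 0.102·Sd^0.62·e^(0.033·RH+0.04·T) = 14.21 μm/a
  r_corr = 10.26 + 14.21 = 24.47 μm/a
  mass loss = 24.47 μm/a × 7.85 g/cm³ = 192.1 g·m⁻²·a⁻¹
Ordering by g·m⁻²·a⁻¹: carbon steel (192) > copper (12) > zinc (8.77)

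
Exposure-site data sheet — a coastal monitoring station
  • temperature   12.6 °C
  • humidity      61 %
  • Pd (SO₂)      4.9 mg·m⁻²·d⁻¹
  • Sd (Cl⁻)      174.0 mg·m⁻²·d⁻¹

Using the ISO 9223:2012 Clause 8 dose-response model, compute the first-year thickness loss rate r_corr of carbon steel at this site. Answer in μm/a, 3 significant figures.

carbon steel: temperature factor f = -0.054·(2.6) = -0.1404
  SO₂ term: 1.77·4.9^0.52·exp(0.02·61-0.1404) = 11.91
  Sd branch = 0.102·Sd^0.62·e^(0.033·RH+0.04·T) = 30.96 μm/a
  sum: 11.91 + 30.96 → r_corr = 42.87 μm/a

r_corr = 42.9 μm/a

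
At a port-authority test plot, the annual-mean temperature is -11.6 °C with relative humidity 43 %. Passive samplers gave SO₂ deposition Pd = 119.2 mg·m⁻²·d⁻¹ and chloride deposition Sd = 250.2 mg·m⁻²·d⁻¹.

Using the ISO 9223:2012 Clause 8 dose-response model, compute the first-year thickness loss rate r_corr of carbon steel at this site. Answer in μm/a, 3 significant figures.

carbon steel: temperature factor f = +0.150·(-21.6) = -3.2400
  SO₂ term: 1.77·119.2^0.52·exp(0.02·43-3.2400) = 1.968
  Sd branch = 0.102·Sd^0.62·e^(0.033·RH+0.04·T) = 8.134 μm/a
  r_corr = 1.968 + 8.134 = 10.1 μm/a

r_corr = 10.1 μm/a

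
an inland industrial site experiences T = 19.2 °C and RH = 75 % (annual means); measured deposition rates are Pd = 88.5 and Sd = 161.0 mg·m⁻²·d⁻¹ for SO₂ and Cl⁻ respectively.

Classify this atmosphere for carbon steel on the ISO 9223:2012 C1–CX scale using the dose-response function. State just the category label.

C5

carbon steel: temperature factor f = -0.054·(9.2) = -0.4968
  sulphur-dioxide contribution → 49.67 μm/a
  chloride contribution → 60.99 μm/a
  total first-year rate 110.7 μm/a
111 μm/a falls in (80, 200] for carbon steel → category C5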